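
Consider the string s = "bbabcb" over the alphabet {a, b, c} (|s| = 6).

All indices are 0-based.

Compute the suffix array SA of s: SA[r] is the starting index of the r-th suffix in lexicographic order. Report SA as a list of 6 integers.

rank→(start, suffix):
  0 → (2, 'abcb')
  1 → (5, 'b')
  2 → (1, 'babcb')
  3 → (0, 'bbabcb')
  4 → (3, 'bcb')
  5 → (4, 'cb')

[2, 5, 1, 0, 3, 4]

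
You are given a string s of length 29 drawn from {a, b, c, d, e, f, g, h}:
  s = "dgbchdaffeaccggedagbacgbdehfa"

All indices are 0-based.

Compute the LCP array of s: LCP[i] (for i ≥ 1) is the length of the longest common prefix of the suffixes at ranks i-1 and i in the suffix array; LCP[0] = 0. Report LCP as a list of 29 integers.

sorted suffixes:
  #0 SA[0]=28  'a'
  #1 SA[1]=10  'accggedagbacgbdehfa'
  #2 SA[2]=20  'acgbdehfa'
  #3 SA[3]=6  'affeaccggedagbacgbdehfa'
  #4 SA[4]=17  'agbacgbdehfa'
  #5 SA[5]=19  'bacgbdehfa'
  #6 SA[6]=2  'bchdaffeaccggedagbacgbdehfa'
  #7 SA[7]=23  'bdehfa'
  #8 SA[8]=11  'ccggedagbacgbdehfa'
  #9 SA[9]=21  'cgbdehfa'
  #10 SA[10]=12  'cggedagbacgbdehfa'
  #11 SA[11]=3  'chdaffeaccggedagbacgbdehfa'
  #12 SA[12]=5  'daffeaccggedagbacgbdehfa'
  #13 SA[13]=16  'dagbacgbdehfa'
  #14 SA[14]=24  'dehfa'
  #15 SA[15]=0  'dgbchdaffeaccggedagbacgbdehfa'
  #16 SA[16]=9  'eaccggedagbacgbdehfa'
  #17 SA[17]=15  'edagbacgbdehfa'
  #18 SA[18]=25  'ehfa'
  #19 SA[19]=27  'fa'
  #20 SA[20]=8  'feaccggedagbacgbdehfa'
  #21 SA[21]=7  'ffeaccggedagbacgbdehfa'
  #22 SA[22]=18  'gbacgbdehfa'
  #23 SA[23]=1  'gbchdaffeaccggedagbacgbdehfa'
  #24 SA[24]=22  'gbdehfa'
  #25 SA[25]=14  'gedagbacgbdehfa'
  #26 SA[26]=13  'ggedagbacgbdehfa'
  #27 SA[27]=4  'hdaffeaccggedagbacgbdehfa'
  #28 SA[28]=26  'hfa'

SA = [28, 10, 20, 6, 17, 19, 2, 23, 11, 21, 12, 3, 5, 16, 24, 0, 9, 15, 25, 27, 8, 7, 18, 1, 22, 14, 13, 4, 26]
rank  pair      lcp
   1  s[28:],s[10:]  1  'a'
   2  s[10:],s[20:]  2  'ac'
   3  s[20:],s[6:]  1  'a'
   4  s[6:],s[17:]  1  'a'
   5  s[17:],s[19:]  0  ''
   6  s[19:],s[2:]  1  'b'
   7  s[2:],s[23:]  1  'b'
   8  s[23:],s[11:]  0  ''
   9  s[11:],s[21:]  1  'c'
  10  s[21:],s[12:]  2  'cg'
  11  s[12:],s[3:]  1  'c'
  12  s[3:],s[5:]  0  ''
  13  s[5:],s[16:]  2  'da'
  14  s[16:],s[24:]  1  'd'
  15  s[24:],s[0:]  1  'd'
  16  s[0:],s[9:]  0  ''
  17  s[9:],s[15:]  1  'e'
  18  s[15:],s[25:]  1  'e'
  19  s[25:],s[27:]  0  ''
  20  s[27:],s[8:]  1  'f'
  21  s[8:],s[7:]  1  'f'
  22  s[7:],s[18:]  0  ''
  23  s[18:],s[1:]  2  'gb'
  24  s[1:],s[22:]  2  'gb'
  25  s[22:],s[14:]  1  'g'
  26  s[14:],s[13:]  1  'g'
  27  s[13:],s[4:]  0  ''
  28  s[4:],s[26:]  1  'h'

[0, 1, 2, 1, 1, 0, 1, 1, 0, 1, 2, 1, 0, 2, 1, 1, 0, 1, 1, 0, 1, 1, 0, 2, 2, 1, 1, 0, 1]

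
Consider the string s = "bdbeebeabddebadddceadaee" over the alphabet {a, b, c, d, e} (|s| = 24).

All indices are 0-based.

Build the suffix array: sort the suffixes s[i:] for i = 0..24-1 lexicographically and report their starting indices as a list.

[7, 19, 13, 21, 12, 0, 8, 5, 2, 17, 20, 1, 16, 15, 14, 9, 10, 23, 6, 18, 11, 4, 22, 3]

sorted suffixes:
  #0 SA[0]=7  'abddebadddceadaee'
  #1 SA[1]=19  'adaee'
  #2 SA[2]=13  'adddceadaee'
  #3 SA[3]=21  'aee'
  #4 SA[4]=12  'badddceadaee'
  #5 SA[5]=0  'bdbeebeabddebadddceadaee'
  #6 SA[6]=8  'bddebadddceadaee'
  #7 SA[7]=5  'beabddebadddceadaee'
  #8 SA[8]=2  'beebeabddebadddceadaee'
  #9 SA[9]=17  'ceadaee'
  #10 SA[10]=20  'daee'
  #11 SA[11]=1  'dbeebeabddebadddceadaee'
  #12 SA[12]=16  'dceadaee'
  #13 SA[13]=15  'ddceadaee'
  #14 SA[14]=14  'dddceadaee'
  #15 SA[15]=9  'ddebadddceadaee'
  #16 SA[16]=10  'debadddceadaee'
  #17 SA[17]=23  'e'
  #18 SA[18]=6  'eabddebadddceadaee'
  #19 SA[19]=18  'eadaee'
  #20 SA[20]=11  'ebadddceadaee'
  #21 SA[21]=4  'ebeabddebadddceadaee'
  #22 SA[22]=22  'ee'
  #23 SA[23]=3  'eebeabddebadddceadaee'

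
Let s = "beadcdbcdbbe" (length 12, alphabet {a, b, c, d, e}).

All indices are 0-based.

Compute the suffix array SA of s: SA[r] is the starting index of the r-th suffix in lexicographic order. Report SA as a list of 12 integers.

[2, 9, 6, 10, 0, 7, 4, 8, 5, 3, 11, 1]

sorted suffixes:
  #0 SA[0]=2  'adcdbcdbbe'
  #1 SA[1]=9  'bbe'
  #2 SA[2]=6  'bcdbbe'
  #3 SA[3]=10  'be'
  #4 SA[4]=0  'beadcdbcdbbe'
  #5 SA[5]=7  'cdbbe'
  #6 SA[6]=4  'cdbcdbbe'
  #7 SA[7]=8  'dbbe'
  #8 SA[8]=5  'dbcdbbe'
  #9 SA[9]=3  'dcdbcdbbe'
  #10 SA[10]=11  'e'
  #11 SA[11]=1  'eadcdbcdbbe'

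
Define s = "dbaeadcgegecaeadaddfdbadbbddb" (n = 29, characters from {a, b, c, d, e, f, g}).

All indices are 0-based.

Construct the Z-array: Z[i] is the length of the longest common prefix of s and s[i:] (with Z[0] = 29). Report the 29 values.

Z[0]=29
i=1: fresh scan; Z[1]=0
i=2: fresh scan; Z[2]=0
i=3: fresh scan; Z[3]=0
i=4: fresh scan; Z[4]=0
i=5: fresh scan; Z[5]=1 grow→box=[5,6)
i=6: fresh scan; Z[6]=0
i=7: fresh scan; Z[7]=0
i=8: fresh scan; Z[8]=0
i=9: fresh scan; Z[9]=0
i=10: fresh scan; Z[10]=0
i=11: fresh scan; Z[11]=0
i=12: fresh scan; Z[12]=0
i=13: fresh scan; Z[13]=0
i=14: fresh scan; Z[14]=0
i=15: fresh scan; Z[15]=1 grow→box=[15,16)
i=16: fresh scan; Z[16]=0
i=17: fresh scan; Z[17]=1 grow→box=[17,18)
i=18: fresh scan; Z[18]=1 grow→box=[18,19)
i=19: fresh scan; Z[19]=0
i=20: fresh scan; Z[20]=3 grow→box=[20,23)
i=21: min(r-i=2, Z[1]=0)=0; Z[21]=0
i=22: min(r-i=1, Z[2]=0)=0; Z[22]=0
i=23: fresh scan; Z[23]=2 grow→box=[23,25)
i=24: min(r-i=1, Z[1]=0)=0; Z[24]=0
i=25: fresh scan; Z[25]=0
i=26: fresh scan; Z[26]=1 grow→box=[26,27)
i=27: fresh scan; Z[27]=2 grow→box=[27,29)
i=28: min(r-i=1, Z[1]=0)=0; Z[28]=0

[29, 0, 0, 0, 0, 1, 0, 0, 0, 0, 0, 0, 0, 0, 0, 1, 0, 1, 1, 0, 3, 0, 0, 2, 0, 0, 1, 2, 0]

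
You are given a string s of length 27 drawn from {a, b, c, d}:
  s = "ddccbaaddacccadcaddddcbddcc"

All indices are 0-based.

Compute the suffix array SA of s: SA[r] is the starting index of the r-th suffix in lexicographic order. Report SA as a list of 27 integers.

[5, 9, 13, 6, 16, 4, 22, 26, 12, 15, 3, 21, 25, 11, 2, 10, 8, 14, 20, 24, 1, 7, 19, 23, 0, 18, 17]

sorted suffixes:
  #0 SA[0]=5  'aaddacccadcaddddcbddcc'
  #1 SA[1]=9  'acccadcaddddcbddcc'
  #2 SA[2]=13  'adcaddddcbddcc'
  #3 SA[3]=6  'addacccadcaddddcbddcc'
  #4 SA[4]=16  'addddcbddcc'
  #5 SA[5]=4  'baaddacccadcaddddcbddcc'
  #6 SA[6]=22  'bddcc'
  #7 SA[7]=26  'c'
  #8 SA[8]=12  'cadcaddddcbddcc'
  #9 SA[9]=15  'caddddcbddcc'
  #10 SA[10]=3  'cbaaddacccadcaddddcbddcc'
  #11 SA[11]=21  'cbddcc'
  #12 SA[12]=25  'cc'
  #13 SA[13]=11  'ccadcaddddcbddcc'
  #14 SA[14]=2  'ccbaaddacccadcaddddcbddcc'
  #15 SA[15]=10  'cccadcaddddcbddcc'
  #16 SA[16]=8  'dacccadcaddddcbddcc'
  #17 SA[17]=14  'dcaddddcbddcc'
  #18 SA[18]=20  'dcbddcc'
  #19 SA[19]=24  'dcc'
  #20 SA[20]=1  'dccbaaddacccadcaddddcbddcc'
  #21 SA[21]=7  'ddacccadcaddddcbddcc'
  #22 SA[22]=19  'ddcbddcc'
  #23 SA[23]=23  'ddcc'
  #24 SA[24]=0  'ddccbaaddacccadcaddddcbddcc'
  #25 SA[25]=18  'dddcbddcc'
  #26 SA[26]=17  'ddddcbddcc'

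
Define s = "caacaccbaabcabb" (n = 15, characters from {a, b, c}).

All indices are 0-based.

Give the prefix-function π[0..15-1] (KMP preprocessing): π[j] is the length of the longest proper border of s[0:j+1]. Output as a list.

[0, 0, 0, 1, 2, 1, 1, 0, 0, 0, 0, 1, 2, 0, 0]

π[0] = 0
j=1 s[j]='a': π[1]=0 (border '')
j=2 s[j]='a': π[2]=0 (border '')
j=3 s[j]='c': π[3]=1 (border 'c')
j=4 s[j]='a': π[4]=2 (border 'ca')
j=5 s[j]='c': k: 2→0; π[5]=1 (border 'c')
j=6 s[j]='c': k: 1→0; π[6]=1 (border 'c')
j=7 s[j]='b': k: 1→0; π[7]=0 (border '')
j=8 s[j]='a': π[8]=0 (border '')
j=9 s[j]='a': π[9]=0 (border '')
j=10 s[j]='b': π[10]=0 (border '')
j=11 s[j]='c': π[11]=1 (border 'c')
j=12 s[j]='a': π[12]=2 (border 'ca')
j=13 s[j]='b': k: 2→0; π[13]=0 (border '')
j=14 s[j]='b': π[14]=0 (border '')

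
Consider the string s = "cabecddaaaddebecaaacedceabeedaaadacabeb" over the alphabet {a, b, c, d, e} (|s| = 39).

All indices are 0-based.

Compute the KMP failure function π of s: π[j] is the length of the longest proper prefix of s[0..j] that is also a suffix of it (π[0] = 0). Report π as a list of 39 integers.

π[0] = 0
j=1 s[j]='a': π[1]=0 (border '')
j=2 s[j]='b': π[2]=0 (border '')
j=3 s[j]='e': π[3]=0 (border '')
j=4 s[j]='c': π[4]=1 (border 'c')
j=5 s[j]='d': k: 1→0; π[5]=0 (border '')
j=6 s[j]='d': π[6]=0 (border '')
j=7 s[j]='a': π[7]=0 (border '')
j=8 s[j]='a': π[8]=0 (border '')
j=9 s[j]='a': π[9]=0 (border '')
j=10 s[j]='d': π[10]=0 (border '')
j=11 s[j]='d': π[11]=0 (border '')
j=12 s[j]='e': π[12]=0 (border '')
j=13 s[j]='b': π[13]=0 (border '')
j=14 s[j]='e': π[14]=0 (border '')
j=15 s[j]='c': π[15]=1 (border 'c')
j=16 s[j]='a': π[16]=2 (border 'ca')
j=17 s[j]='a': k: 2→0; π[17]=0 (border '')
j=18 s[j]='a': π[18]=0 (border '')
j=19 s[j]='c': π[19]=1 (border 'c')
j=20 s[j]='e': k: 1→0; π[20]=0 (border '')
j=21 s[j]='d': π[21]=0 (border '')
j=22 s[j]='c': π[22]=1 (border 'c')
j=23 s[j]='e': k: 1→0; π[23]=0 (border '')
j=24 s[j]='a': π[24]=0 (border '')
j=25 s[j]='b': π[25]=0 (border '')
j=26 s[j]='e': π[26]=0 (border '')
j=27 s[j]='e': π[27]=0 (border '')
j=28 s[j]='d': π[28]=0 (border '')
j=29 s[j]='a': π[29]=0 (border '')
j=30 s[j]='a': π[30]=0 (border '')
j=31 s[j]='a': π[31]=0 (border '')
j=32 s[j]='d': π[32]=0 (border '')
j=33 s[j]='a': π[33]=0 (border '')
j=34 s[j]='c': π[34]=1 (border 'c')
j=35 s[j]='a': π[35]=2 (border 'ca')
j=36 s[j]='b': π[36]=3 (border 'cab')
j=37 s[j]='e': π[37]=4 (border 'cabe')
j=38 s[j]='b': k: 4→0; π[38]=0 (border '')

[0, 0, 0, 0, 1, 0, 0, 0, 0, 0, 0, 0, 0, 0, 0, 1, 2, 0, 0, 1, 0, 0, 1, 0, 0, 0, 0, 0, 0, 0, 0, 0, 0, 0, 1, 2, 3, 4, 0]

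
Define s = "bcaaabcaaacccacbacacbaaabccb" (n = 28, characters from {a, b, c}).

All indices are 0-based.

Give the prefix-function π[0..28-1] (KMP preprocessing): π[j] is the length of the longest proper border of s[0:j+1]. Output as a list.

[0, 0, 0, 0, 0, 1, 2, 3, 4, 5, 0, 0, 0, 0, 0, 1, 0, 0, 0, 0, 1, 0, 0, 0, 1, 2, 0, 1]

π[0] = 0
j=1 s[j]='c': π[1]=0 (border '')
j=2 s[j]='a': π[2]=0 (border '')
j=3 s[j]='a': π[3]=0 (border '')
j=4 s[j]='a': π[4]=0 (border '')
j=5 s[j]='b': π[5]=1 (border 'b')
j=6 s[j]='c': π[6]=2 (border 'bc')
j=7 s[j]='a': π[7]=3 (border 'bca')
j=8 s[j]='a': π[8]=4 (border 'bcaa')
j=9 s[j]='a': π[9]=5 (border 'bcaaa')
j=10 s[j]='c': k: 5→0; π[10]=0 (border '')
j=11 s[j]='c': π[11]=0 (border '')
j=12 s[j]='c': π[12]=0 (border '')
j=13 s[j]='a': π[13]=0 (border '')
j=14 s[j]='c': π[14]=0 (border '')
j=15 s[j]='b': π[15]=1 (border 'b')
j=16 s[j]='a': k: 1→0; π[16]=0 (border '')
j=17 s[j]='c': π[17]=0 (border '')
j=18 s[j]='a': π[18]=0 (border '')
j=19 s[j]='c': π[19]=0 (border '')
j=20 s[j]='b': π[20]=1 (border 'b')
j=21 s[j]='a': k: 1→0; π[21]=0 (border '')
j=22 s[j]='a': π[22]=0 (border '')
j=23 s[j]='a': π[23]=0 (border '')
j=24 s[j]='b': π[24]=1 (border 'b')
j=25 s[j]='c': π[25]=2 (border 'bc')
j=26 s[j]='c': k: 2→0; π[26]=0 (border '')
j=27 s[j]='b': π[27]=1 (border 'b')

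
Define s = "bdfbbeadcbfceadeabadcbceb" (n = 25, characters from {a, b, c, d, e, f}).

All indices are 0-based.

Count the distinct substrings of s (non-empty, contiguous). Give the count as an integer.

295

rank | idx | suffix
   0 |  16 | abadcbceb
   1 |  18 | adcbceb
   2 |   6 | adcbfceadeabadcbceb
   3 |  13 | adeabadcbceb
   4 |  24 | b
   5 |  17 | badcbceb
   6 |   3 | bbeadcbfceadeabadcbceb
   7 |  21 | bceb
   8 |   0 | bdfbbeadcbfceadeabadcbceb
   9 |   4 | beadcbfceadeabadcbceb
  10 |   9 | bfceadeabadcbceb
  11 |  20 | cbceb
  12 |   8 | cbfceadeabadcbceb
  13 |  11 | ceadeabadcbceb
  14 |  22 | ceb
  15 |  19 | dcbceb
  16 |   7 | dcbfceadeabadcbceb
  17 |  14 | deabadcbceb
  18 |   1 | dfbbeadcbfceadeabadcbceb
  19 |  15 | eabadcbceb
  20 |   5 | eadcbfceadeabadcbceb
  21 |  12 | eadeabadcbceb
  22 |  23 | eb
  23 |   2 | fbbeadcbfceadeabadcbceb
  24 |  10 | fceadeabadcbceb

SA = [16, 18, 6, 13, 24, 17, 3, 21, 0, 4, 9, 20, 8, 11, 22, 19, 7, 14, 1, 15, 5, 12, 23, 2, 10]
rank  pair      lcp
   1  s[16:],s[18:]  1  'a'
   2  s[18:],s[6:]  4  'adcb'
   3  s[6:],s[13:]  2  'ad'
   4  s[13:],s[24:]  0  ''
   5  s[24:],s[17:]  1  'b'
   6  s[17:],s[3:]  1  'b'
   7  s[3:],s[21:]  1  'b'
   8  s[21:],s[0:]  1  'b'
   9  s[0:],s[4:]  1  'b'
  10  s[4:],s[9:]  1  'b'
  11  s[9:],s[20:]  0  ''
  12  s[20:],s[8:]  2  'cb'
  13  s[8:],s[11:]  1  'c'
  14  s[11:],s[22:]  2  'ce'
  15  s[22:],s[19:]  0  ''
  16  s[19:],s[7:]  3  'dcb'
  17  s[7:],s[14:]  1  'd'
  18  s[14:],s[1:]  1  'd'
  19  s[1:],s[15:]  0  ''
  20  s[15:],s[5:]  2  'ea'
  21  s[5:],s[12:]  3  'ead'
  22  s[12:],s[23:]  1  'e'
  23  s[23:],s[2:]  0  ''
  24  s[2:],s[10:]  1  'f'

n(n+1)/2 = 25·26/2 = 325
Σ LCP = 0 + 1 + 4 + 2 + 0 + 1 + 1 + 1 + 1 + 1 + 1 + 0 + 2 + 1 + 2 + 0 + 3 + 1 + 1 + 0 + 2 + 3 + 1 + 0 + 1 = 30
distinct = 325 − 30 = 295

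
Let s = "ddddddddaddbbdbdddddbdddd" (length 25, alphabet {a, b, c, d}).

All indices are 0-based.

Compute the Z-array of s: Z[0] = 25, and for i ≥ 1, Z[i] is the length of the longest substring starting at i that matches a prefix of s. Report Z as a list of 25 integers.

[25, 7, 6, 5, 4, 3, 2, 1, 0, 2, 1, 0, 0, 1, 0, 5, 4, 3, 2, 1, 0, 4, 3, 2, 1]

Z[0]=25
i=1: i≥r, start 0; Z[1]=7 grow→box=[1,8)
i=2: min(r-i=6, Z[1]=7)=6; Z[2]=6
i=3: min(r-i=5, Z[2]=6)=5; Z[3]=5
i=4: min(r-i=4, Z[3]=5)=4; Z[4]=4
i=5: min(r-i=3, Z[4]=4)=3; Z[5]=3
i=6: min(r-i=2, Z[5]=3)=2; Z[6]=2
i=7: min(r-i=1, Z[6]=2)=1; Z[7]=1
i=8: i≥r, start 0; Z[8]=0
i=9: i≥r, start 0; Z[9]=2 grow→box=[9,11)
i=10: min(r-i=1, Z[1]=7)=1; Z[10]=1
i=11: i≥r, start 0; Z[11]=0
i=12: i≥r, start 0; Z[12]=0
i=13: i≥r, start 0; Z[13]=1 grow→box=[13,14)
i=14: i≥r, start 0; Z[14]=0
i=15: i≥r, start 0; Z[15]=5 grow→box=[15,20)
i=16: min(r-i=4, Z[1]=7)=4; Z[16]=4
i=17: min(r-i=3, Z[2]=6)=3; Z[17]=3
i=18: min(r-i=2, Z[3]=5)=2; Z[18]=2
i=19: min(r-i=1, Z[4]=4)=1; Z[19]=1
i=20: i≥r, start 0; Z[20]=0
i=21: i≥r, start 0; Z[21]=4 grow→box=[21,25)
i=22: min(r-i=3, Z[1]=7)=3; Z[22]=3
i=23: min(r-i=2, Z[2]=6)=2; Z[23]=2
i=24: min(r-i=1, Z[3]=5)=1; Z[24]=1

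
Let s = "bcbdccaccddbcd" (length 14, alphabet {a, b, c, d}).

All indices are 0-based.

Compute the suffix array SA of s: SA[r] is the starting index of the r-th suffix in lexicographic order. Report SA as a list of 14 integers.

[6, 0, 11, 2, 5, 1, 4, 7, 12, 8, 13, 10, 3, 9]

rank | idx | suffix
   0 |   6 | accddbcd
   1 |   0 | bcbdccaccddbcd
   2 |  11 | bcd
   3 |   2 | bdccaccddbcd
   4 |   5 | caccddbcd
   5 |   1 | cbdccaccddbcd
   6 |   4 | ccaccddbcd
   7 |   7 | ccddbcd
   8 |  12 | cd
   9 |   8 | cddbcd
  10 |  13 | d
  11 |  10 | dbcd
  12 |   3 | dccaccddbcd
  13 |   9 | ddbcd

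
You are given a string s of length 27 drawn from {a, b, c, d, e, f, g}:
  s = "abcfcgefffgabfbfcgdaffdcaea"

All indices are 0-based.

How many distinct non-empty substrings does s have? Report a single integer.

rank→(start, suffix):
  0 → (26, 'a')
  1 → (0, 'abcfcgefffgabfbfcgdaffdcaea')
  2 → (11, 'abfbfcgdaffdcaea')
  3 → (24, 'aea')
  4 → (19, 'affdcaea')
  5 → (1, 'bcfcgefffgabfbfcgdaffdcaea')
  6 → (12, 'bfbfcgdaffdcaea')
  7 → (14, 'bfcgdaffdcaea')
  8 → (23, 'caea')
  9 → (2, 'cfcgefffgabfbfcgdaffdcaea')
  10 → (16, 'cgdaffdcaea')
  11 → (4, 'cgefffgabfbfcgdaffdcaea')
  12 → (18, 'daffdcaea')
  13 → (22, 'dcaea')
  14 → (25, 'ea')
  15 → (6, 'efffgabfbfcgdaffdcaea')
  16 → (13, 'fbfcgdaffdcaea')
  17 → (15, 'fcgdaffdcaea')
  18 → (3, 'fcgefffgabfbfcgdaffdcaea')
  19 → (21, 'fdcaea')
  20 → (20, 'ffdcaea')
  21 → (7, 'fffgabfbfcgdaffdcaea')
  22 → (8, 'ffgabfbfcgdaffdcaea')
  23 → (9, 'fgabfbfcgdaffdcaea')
  24 → (10, 'gabfbfcgdaffdcaea')
  25 → (17, 'gdaffdcaea')
  26 → (5, 'gefffgabfbfcgdaffdcaea')

SA = [26, 0, 11, 24, 19, 1, 12, 14, 23, 2, 16, 4, 18, 22, 25, 6, 13, 15, 3, 21, 20, 7, 8, 9, 10, 17, 5]
i: (SA[i-1],SA[i]) lcp shared
  1: (26,0) 1 'a'
  2: (0,11) 2 'ab'
  3: (11,24) 1 'a'
  4: (24,19) 1 'a'
  5: (19,1) 0 ''
  6: (1,12) 1 'b'
  7: (12,14) 2 'bf'
  8: (14,23) 0 ''
  9: (23,2) 1 'c'
  10: (2,16) 1 'c'
  11: (16,4) 2 'cg'
  12: (4,18) 0 ''
  13: (18,22) 1 'd'
  14: (22,25) 0 ''
  15: (25,6) 1 'e'
  16: (6,13) 0 ''
  17: (13,15) 1 'f'
  18: (15,3) 3 'fcg'
  19: (3,21) 1 'f'
  20: (21,20) 1 'f'
  21: (20,7) 2 'ff'
  22: (7,8) 2 'ff'
  23: (8,9) 1 'f'
  24: (9,10) 0 ''
  25: (10,17) 1 'g'
  26: (17,5) 1 'g'

n(n+1)/2 = 27·28/2 = 378
Σ LCP = 0 + 1 + 2 + 1 + 1 + 0 + 1 + 2 + 0 + 1 + 1 + 2 + 0 + 1 + 0 + 1 + 0 + 1 + 3 + 1 + 1 + 2 + 2 + 1 + 0 + 1 + 1 = 27
distinct = 378 − 27 = 351

351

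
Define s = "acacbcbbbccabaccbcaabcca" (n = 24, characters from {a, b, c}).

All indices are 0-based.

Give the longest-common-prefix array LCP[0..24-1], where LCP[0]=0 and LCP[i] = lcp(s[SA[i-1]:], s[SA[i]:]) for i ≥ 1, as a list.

[0, 1, 1, 2, 1, 2, 2, 0, 1, 2, 1, 2, 2, 4, 0, 2, 2, 2, 1, 2, 3, 1, 3, 2]

rank→(start, suffix):
  0 → (23, 'a')
  1 → (18, 'aabcca')
  2 → (11, 'abaccbcaabcca')
  3 → (19, 'abcca')
  4 → (0, 'acacbcbbbccabaccbcaabcca')
  5 → (2, 'acbcbbbccabaccbcaabcca')
  6 → (13, 'accbcaabcca')
  7 → (12, 'baccbcaabcca')
  8 → (6, 'bbbccabaccbcaabcca')
  9 → (7, 'bbccabaccbcaabcca')
  10 → (16, 'bcaabcca')
  11 → (4, 'bcbbbccabaccbcaabcca')
  12 → (20, 'bcca')
  13 → (8, 'bccabaccbcaabcca')
  14 → (22, 'ca')
  15 → (17, 'caabcca')
  16 → (10, 'cabaccbcaabcca')
  17 → (1, 'cacbcbbbccabaccbcaabcca')
  18 → (5, 'cbbbccabaccbcaabcca')
  19 → (15, 'cbcaabcca')
  20 → (3, 'cbcbbbccabaccbcaabcca')
  21 → (21, 'cca')
  22 → (9, 'ccabaccbcaabcca')
  23 → (14, 'ccbcaabcca')

SA = [23, 18, 11, 19, 0, 2, 13, 12, 6, 7, 16, 4, 20, 8, 22, 17, 10, 1, 5, 15, 3, 21, 9, 14]
i: (SA[i-1],SA[i]) lcp shared
  1: (23,18) 1 'a'
  2: (18,11) 1 'a'
  3: (11,19) 2 'ab'
  4: (19,0) 1 'a'
  5: (0,2) 2 'ac'
  6: (2,13) 2 'ac'
  7: (13,12) 0 ''
  8: (12,6) 1 'b'
  9: (6,7) 2 'bb'
  10: (7,16) 1 'b'
  11: (16,4) 2 'bc'
  12: (4,20) 2 'bc'
  13: (20,8) 4 'bcca'
  14: (8,22) 0 ''
  15: (22,17) 2 'ca'
  16: (17,10) 2 'ca'
  17: (10,1) 2 'ca'
  18: (1,5) 1 'c'
  19: (5,15) 2 'cb'
  20: (15,3) 3 'cbc'
  21: (3,21) 1 'c'
  22: (21,9) 3 'cca'
  23: (9,14) 2 'cc'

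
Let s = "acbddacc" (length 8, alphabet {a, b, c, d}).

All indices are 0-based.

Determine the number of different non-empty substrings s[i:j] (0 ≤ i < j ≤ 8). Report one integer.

sorted suffixes:
  #0 SA[0]=0  'acbddacc'
  #1 SA[1]=5  'acc'
  #2 SA[2]=2  'bddacc'
  #3 SA[3]=7  'c'
  #4 SA[4]=1  'cbddacc'
  #5 SA[5]=6  'cc'
  #6 SA[6]=4  'dacc'
  #7 SA[7]=3  'ddacc'

SA = [0, 5, 2, 7, 1, 6, 4, 3]
rank  pair      lcp
   1  s[0:],s[5:]  2  'ac'
   2  s[5:],s[2:]  0  ''
   3  s[2:],s[7:]  0  ''
   4  s[7:],s[1:]  1  'c'
   5  s[1:],s[6:]  1  'c'
   6  s[6:],s[4:]  0  ''
   7  s[4:],s[3:]  1  'd'

n(n+1)/2 = 8·9/2 = 36
Σ LCP = 0 + 2 + 0 + 0 + 1 + 1 + 0 + 1 = 5
distinct = 36 − 5 = 31

31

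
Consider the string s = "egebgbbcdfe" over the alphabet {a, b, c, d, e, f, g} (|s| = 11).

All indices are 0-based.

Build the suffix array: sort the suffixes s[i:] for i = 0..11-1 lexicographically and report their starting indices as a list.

sorted suffixes:
  #0 SA[0]=5  'bbcdfe'
  #1 SA[1]=6  'bcdfe'
  #2 SA[2]=3  'bgbbcdfe'
  #3 SA[3]=7  'cdfe'
  #4 SA[4]=8  'dfe'
  #5 SA[5]=10  'e'
  #6 SA[6]=2  'ebgbbcdfe'
  #7 SA[7]=0  'egebgbbcdfe'
  #8 SA[8]=9  'fe'
  #9 SA[9]=4  'gbbcdfe'
  #10 SA[10]=1  'gebgbbcdfe'

[5, 6, 3, 7, 8, 10, 2, 0, 9, 4, 1]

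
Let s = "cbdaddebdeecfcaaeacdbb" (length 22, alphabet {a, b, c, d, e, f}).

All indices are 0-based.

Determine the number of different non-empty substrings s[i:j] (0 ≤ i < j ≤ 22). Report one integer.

235

sorted suffixes:
  #0 SA[0]=14  'aaeacdbb'
  #1 SA[1]=17  'acdbb'
  #2 SA[2]=3  'addebdeecfcaaeacdbb'
  #3 SA[3]=15  'aeacdbb'
  #4 SA[4]=21  'b'
  #5 SA[5]=20  'bb'
  #6 SA[6]=1  'bdaddebdeecfcaaeacdbb'
  #7 SA[7]=7  'bdeecfcaaeacdbb'
  #8 SA[8]=13  'caaeacdbb'
  #9 SA[9]=0  'cbdaddebdeecfcaaeacdbb'
  #10 SA[10]=18  'cdbb'
  #11 SA[11]=11  'cfcaaeacdbb'
  #12 SA[12]=2  'daddebdeecfcaaeacdbb'
  #13 SA[13]=19  'dbb'
  #14 SA[14]=4  'ddebdeecfcaaeacdbb'
  #15 SA[15]=5  'debdeecfcaaeacdbb'
  #16 SA[16]=8  'deecfcaaeacdbb'
  #17 SA[17]=16  'eacdbb'
  #18 SA[18]=6  'ebdeecfcaaeacdbb'
  #19 SA[19]=10  'ecfcaaeacdbb'
  #20 SA[20]=9  'eecfcaaeacdbb'
  #21 SA[21]=12  'fcaaeacdbb'

SA = [14, 17, 3, 15, 21, 20, 1, 7, 13, 0, 18, 11, 2, 19, 4, 5, 8, 16, 6, 10, 9, 12]
i: (SA[i-1],SA[i]) lcp shared
  1: (14,17) 1 'a'
  2: (17,3) 1 'a'
  3: (3,15) 1 'a'
  4: (15,21) 0 ''
  5: (21,20) 1 'b'
  6: (20,1) 1 'b'
  7: (1,7) 2 'bd'
  8: (7,13) 0 ''
  9: (13,0) 1 'c'
  10: (0,18) 1 'c'
  11: (18,11) 1 'c'
  12: (11,2) 0 ''
  13: (2,19) 1 'd'
  14: (19,4) 1 'd'
  15: (4,5) 1 'd'
  16: (5,8) 2 'de'
  17: (8,16) 0 ''
  18: (16,6) 1 'e'
  19: (6,10) 1 'e'
  20: (10,9) 1 'e'
  21: (9,12) 0 ''

n(n+1)/2 = 22·23/2 = 253
Σ LCP = 0 + 1 + 1 + 1 + 0 + 1 + 1 + 2 + 0 + 1 + 1 + 1 + 0 + 1 + 1 + 1 + 2 + 0 + 1 + 1 + 1 + 0 = 18
distinct = 253 − 18 = 235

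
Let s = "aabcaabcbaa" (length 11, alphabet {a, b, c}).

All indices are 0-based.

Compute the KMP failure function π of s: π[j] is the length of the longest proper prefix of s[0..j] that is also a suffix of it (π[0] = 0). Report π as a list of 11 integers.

[0, 1, 0, 0, 1, 2, 3, 4, 0, 1, 2]

π[0] = 0
j=1 s[j]='a': π[1]=1 (border 'a')
j=2 s[j]='b': k: 1→0; π[2]=0 (border '')
j=3 s[j]='c': π[3]=0 (border '')
j=4 s[j]='a': π[4]=1 (border 'a')
j=5 s[j]='a': π[5]=2 (border 'aa')
j=6 s[j]='b': π[6]=3 (border 'aab')
j=7 s[j]='c': π[7]=4 (border 'aabc')
j=8 s[j]='b': k: 4→0; π[8]=0 (border '')
j=9 s[j]='a': π[9]=1 (border 'a')
j=10 s[j]='a': π[10]=2 (border 'aa')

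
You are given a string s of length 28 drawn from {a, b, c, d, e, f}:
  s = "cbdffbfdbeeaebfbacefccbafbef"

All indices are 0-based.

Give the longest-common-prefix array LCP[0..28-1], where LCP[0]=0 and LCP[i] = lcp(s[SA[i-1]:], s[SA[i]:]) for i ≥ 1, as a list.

rank | idx | suffix
   0 |  16 | acefccbafbef
   1 |  11 | aebfbacefccbafbef
   2 |  23 | afbef
   3 |  15 | bacefccbafbef
   4 |  22 | bafbef
   5 |   1 | bdffbfdbeeaebfbacefccbafbef
   6 |   8 | beeaebfbacefccbafbef
   7 |  25 | bef
   8 |  13 | bfbacefccbafbef
   9 |   5 | bfdbeeaebfbacefccbafbef
  10 |  21 | cbafbef
  11 |   0 | cbdffbfdbeeaebfbacefccbafbef
  12 |  20 | ccbafbef
  13 |  17 | cefccbafbef
  14 |   7 | dbeeaebfbacefccbafbef
  15 |   2 | dffbfdbeeaebfbacefccbafbef
  16 |  10 | eaebfbacefccbafbef
  17 |  12 | ebfbacefccbafbef
  18 |   9 | eeaebfbacefccbafbef
  19 |  26 | ef
  20 |  18 | efccbafbef
  21 |  27 | f
  22 |  14 | fbacefccbafbef
  23 |  24 | fbef
  24 |   4 | fbfdbeeaebfbacefccbafbef
  25 |  19 | fccbafbef
  26 |   6 | fdbeeaebfbacefccbafbef
  27 |   3 | ffbfdbeeaebfbacefccbafbef

SA = [16, 11, 23, 15, 22, 1, 8, 25, 13, 5, 21, 0, 20, 17, 7, 2, 10, 12, 9, 26, 18, 27, 14, 24, 4, 19, 6, 3]
rank  pair      lcp
   1  s[16:],s[11:]  1  'a'
   2  s[11:],s[23:]  1  'a'
   3  s[23:],s[15:]  0  ''
   4  s[15:],s[22:]  2  'ba'
   5  s[22:],s[1:]  1  'b'
   6  s[1:],s[8:]  1  'b'
   7  s[8:],s[25:]  2  'be'
   8  s[25:],s[13:]  1  'b'
   9  s[13:],s[5:]  2  'bf'
  10  s[5:],s[21:]  0  ''
  11  s[21:],s[0:]  2  'cb'
  12  s[0:],s[20:]  1  'c'
  13  s[20:],s[17:]  1  'c'
  14  s[17:],s[7:]  0  ''
  15  s[7:],s[2:]  1  'd'
  16  s[2:],s[10:]  0  ''
  17  s[10:],s[12:]  1  'e'
  18  s[12:],s[9:]  1  'e'
  19  s[9:],s[26:]  1  'e'
  20  s[26:],s[18:]  2  'ef'
  21  s[18:],s[27:]  0  ''
  22  s[27:],s[14:]  1  'f'
  23  s[14:],s[24:]  2  'fb'
  24  s[24:],s[4:]  2  'fb'
  25  s[4:],s[19:]  1  'f'
  26  s[19:],s[6:]  1  'f'
  27  s[6:],s[3:]  1  'f'

[0, 1, 1, 0, 2, 1, 1, 2, 1, 2, 0, 2, 1, 1, 0, 1, 0, 1, 1, 1, 2, 0, 1, 2, 2, 1, 1, 1]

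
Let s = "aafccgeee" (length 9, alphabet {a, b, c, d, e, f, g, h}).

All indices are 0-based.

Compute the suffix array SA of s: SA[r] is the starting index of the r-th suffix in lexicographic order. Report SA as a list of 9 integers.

[0, 1, 3, 4, 8, 7, 6, 2, 5]

sorted suffixes:
  #0 SA[0]=0  'aafccgeee'
  #1 SA[1]=1  'afccgeee'
  #2 SA[2]=3  'ccgeee'
  #3 SA[3]=4  'cgeee'
  #4 SA[4]=8  'e'
  #5 SA[5]=7  'ee'
  #6 SA[6]=6  'eee'
  #7 SA[7]=2  'fccgeee'
  #8 SA[8]=5  'geee'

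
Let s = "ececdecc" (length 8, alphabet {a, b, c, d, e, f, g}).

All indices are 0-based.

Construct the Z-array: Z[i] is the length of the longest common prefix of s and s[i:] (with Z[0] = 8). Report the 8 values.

Z[0]=8
i=1: outside box; Z[1]=0
i=2: outside box; Z[2]=2 grow→box=[2,4)
i=3: min(r-i=1, Z[1]=0)=0; Z[3]=0
i=4: outside box; Z[4]=0
i=5: outside box; Z[5]=2 grow→box=[5,7)
i=6: min(r-i=1, Z[1]=0)=0; Z[6]=0
i=7: outside box; Z[7]=0

[8, 0, 2, 0, 0, 2, 0, 0]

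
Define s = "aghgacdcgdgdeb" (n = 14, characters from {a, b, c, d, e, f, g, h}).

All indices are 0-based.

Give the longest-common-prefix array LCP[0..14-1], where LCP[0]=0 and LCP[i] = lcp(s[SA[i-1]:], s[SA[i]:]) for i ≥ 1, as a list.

rank→(start, suffix):
  0 → (4, 'acdcgdgdeb')
  1 → (0, 'aghgacdcgdgdeb')
  2 → (13, 'b')
  3 → (5, 'cdcgdgdeb')
  4 → (7, 'cgdgdeb')
  5 → (6, 'dcgdgdeb')
  6 → (11, 'deb')
  7 → (9, 'dgdeb')
  8 → (12, 'eb')
  9 → (3, 'gacdcgdgdeb')
  10 → (10, 'gdeb')
  11 → (8, 'gdgdeb')
  12 → (1, 'ghgacdcgdgdeb')
  13 → (2, 'hgacdcgdgdeb')

SA = [4, 0, 13, 5, 7, 6, 11, 9, 12, 3, 10, 8, 1, 2]
rank  pair      lcp
   1  s[4:],s[0:]  1  'a'
   2  s[0:],s[13:]  0  ''
   3  s[13:],s[5:]  0  ''
   4  s[5:],s[7:]  1  'c'
   5  s[7:],s[6:]  0  ''
   6  s[6:],s[11:]  1  'd'
   7  s[11:],s[9:]  1  'd'
   8  s[9:],s[12:]  0  ''
   9  s[12:],s[3:]  0  ''
  10  s[3:],s[10:]  1  'g'
  11  s[10:],s[8:]  2  'gd'
  12  s[8:],s[1:]  1  'g'
  13  s[1:],s[2:]  0  ''

[0, 1, 0, 0, 1, 0, 1, 1, 0, 0, 1, 2, 1, 0]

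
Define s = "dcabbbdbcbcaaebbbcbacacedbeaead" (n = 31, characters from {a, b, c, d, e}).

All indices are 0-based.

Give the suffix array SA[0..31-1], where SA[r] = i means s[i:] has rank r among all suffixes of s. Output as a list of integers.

rank | idx | suffix
   0 |  11 | aaebbbcbacacedbeaead
   1 |   2 | abbbdbcbcaaebbbcbacacedbeaead
   2 |  19 | acacedbeaead
   3 |  21 | acedbeaead
   4 |  29 | ad
   5 |  27 | aead
   6 |  12 | aebbbcbacacedbeaead
   7 |  18 | bacacedbeaead
   8 |  14 | bbbcbacacedbeaead
   9 |   3 | bbbdbcbcaaebbbcbacacedbeaead
  10 |  15 | bbcbacacedbeaead
  11 |   4 | bbdbcbcaaebbbcbacacedbeaead
  12 |   9 | bcaaebbbcbacacedbeaead
  13 |  16 | bcbacacedbeaead
  14 |   7 | bcbcaaebbbcbacacedbeaead
  15 |   5 | bdbcbcaaebbbcbacacedbeaead
  16 |  25 | beaead
  17 |  10 | caaebbbcbacacedbeaead
  18 |   1 | cabbbdbcbcaaebbbcbacacedbeaead
  19 |  20 | cacedbeaead
  20 |  17 | cbacacedbeaead
  21 |   8 | cbcaaebbbcbacacedbeaead
  22 |  22 | cedbeaead
  23 |  30 | d
  24 |   6 | dbcbcaaebbbcbacacedbeaead
  25 |  24 | dbeaead
  26 |   0 | dcabbbdbcbcaaebbbcbacacedbeaead
  27 |  28 | ead
  28 |  26 | eaead
  29 |  13 | ebbbcbacacedbeaead
  30 |  23 | edbeaead

[11, 2, 19, 21, 29, 27, 12, 18, 14, 3, 15, 4, 9, 16, 7, 5, 25, 10, 1, 20, 17, 8, 22, 30, 6, 24, 0, 28, 26, 13, 23]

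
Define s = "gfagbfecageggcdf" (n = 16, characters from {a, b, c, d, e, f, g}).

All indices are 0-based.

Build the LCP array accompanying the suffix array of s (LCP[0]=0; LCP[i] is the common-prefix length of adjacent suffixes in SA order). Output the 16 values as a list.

[0, 2, 0, 0, 1, 0, 0, 1, 0, 1, 1, 0, 1, 1, 1, 1]

rank | idx | suffix
   0 |   2 | agbfecageggcdf
   1 |   8 | ageggcdf
   2 |   4 | bfecageggcdf
   3 |   7 | cageggcdf
   4 |  13 | cdf
   5 |  14 | df
   6 |   6 | ecageggcdf
   7 |  10 | eggcdf
   8 |  15 | f
   9 |   1 | fagbfecageggcdf
  10 |   5 | fecageggcdf
  11 |   3 | gbfecageggcdf
  12 |  12 | gcdf
  13 |   9 | geggcdf
  14 |   0 | gfagbfecageggcdf
  15 |  11 | ggcdf

SA = [2, 8, 4, 7, 13, 14, 6, 10, 15, 1, 5, 3, 12, 9, 0, 11]
[i] adj suffixes → lcp
  [1] 2/8 → 2 ('ag')
  [2] 8/4 → 0 ('')
  [3] 4/7 → 0 ('')
  [4] 7/13 → 1 ('c')
  [5] 13/14 → 0 ('')
  [6] 14/6 → 0 ('')
  [7] 6/10 → 1 ('e')
  [8] 10/15 → 0 ('')
  [9] 15/1 → 1 ('f')
  [10] 1/5 → 1 ('f')
  [11] 5/3 → 0 ('')
  [12] 3/12 → 1 ('g')
  [13] 12/9 → 1 ('g')
  [14] 9/0 → 1 ('g')
  [15] 0/11 → 1 ('g')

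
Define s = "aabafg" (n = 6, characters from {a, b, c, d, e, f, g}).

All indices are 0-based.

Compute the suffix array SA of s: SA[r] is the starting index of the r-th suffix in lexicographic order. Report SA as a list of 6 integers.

sorted suffixes:
  #0 SA[0]=0  'aabafg'
  #1 SA[1]=1  'abafg'
  #2 SA[2]=3  'afg'
  #3 SA[3]=2  'bafg'
  #4 SA[4]=4  'fg'
  #5 SA[5]=5  'g'

[0, 1, 3, 2, 4, 5]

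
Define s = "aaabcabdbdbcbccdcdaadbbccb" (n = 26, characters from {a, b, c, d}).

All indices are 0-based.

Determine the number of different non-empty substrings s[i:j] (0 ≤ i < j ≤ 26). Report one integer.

rank→(start, suffix):
  0 → (0, 'aaabcabdbdbcbccdcdaadbbccb')
  1 → (1, 'aabcabdbdbcbccdcdaadbbccb')
  2 → (18, 'aadbbccb')
  3 → (2, 'abcabdbdbcbccdcdaadbbccb')
  4 → (5, 'abdbdbcbccdcdaadbbccb')
  5 → (19, 'adbbccb')
  6 → (25, 'b')
  7 → (21, 'bbccb')
  8 → (3, 'bcabdbdbcbccdcdaadbbccb')
  9 → (10, 'bcbccdcdaadbbccb')
  10 → (22, 'bccb')
  11 → (12, 'bccdcdaadbbccb')
  12 → (8, 'bdbcbccdcdaadbbccb')
  13 → (6, 'bdbdbcbccdcdaadbbccb')
  14 → (4, 'cabdbdbcbccdcdaadbbccb')
  15 → (24, 'cb')
  16 → (11, 'cbccdcdaadbbccb')
  17 → (23, 'ccb')
  18 → (13, 'ccdcdaadbbccb')
  19 → (16, 'cdaadbbccb')
  20 → (14, 'cdcdaadbbccb')
  21 → (17, 'daadbbccb')
  22 → (20, 'dbbccb')
  23 → (9, 'dbcbccdcdaadbbccb')
  24 → (7, 'dbdbcbccdcdaadbbccb')
  25 → (15, 'dcdaadbbccb')

SA = [0, 1, 18, 2, 5, 19, 25, 21, 3, 10, 22, 12, 8, 6, 4, 24, 11, 23, 13, 16, 14, 17, 20, 9, 7, 15]
i: (SA[i-1],SA[i]) lcp shared
  1: (0,1) 2 'aa'
  2: (1,18) 2 'aa'
  3: (18,2) 1 'a'
  4: (2,5) 2 'ab'
  5: (5,19) 1 'a'
  6: (19,25) 0 ''
  7: (25,21) 1 'b'
  8: (21,3) 1 'b'
  9: (3,10) 2 'bc'
  10: (10,22) 2 'bc'
  11: (22,12) 3 'bcc'
  12: (12,8) 1 'b'
  13: (8,6) 3 'bdb'
  14: (6,4) 0 ''
  15: (4,24) 1 'c'
  16: (24,11) 2 'cb'
  17: (11,23) 1 'c'
  18: (23,13) 2 'cc'
  19: (13,16) 1 'c'
  20: (16,14) 2 'cd'
  21: (14,17) 0 ''
  22: (17,20) 1 'd'
  23: (20,9) 2 'db'
  24: (9,7) 2 'db'
  25: (7,15) 1 'd'

n(n+1)/2 = 26·27/2 = 351
Σ LCP = 0 + 2 + 2 + 1 + 2 + 1 + 0 + 1 + 1 + 2 + 2 + 3 + 1 + 3 + 0 + 1 + 2 + 1 + 2 + 1 + 2 + 0 + 1 + 2 + 2 + 1 = 36
distinct = 351 − 36 = 315

315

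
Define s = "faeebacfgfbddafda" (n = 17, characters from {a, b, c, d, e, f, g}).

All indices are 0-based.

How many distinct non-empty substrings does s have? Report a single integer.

142

rank→(start, suffix):
  0 → (16, 'a')
  1 → (5, 'acfgfbddafda')
  2 → (1, 'aeebacfgfbddafda')
  3 → (13, 'afda')
  4 → (4, 'bacfgfbddafda')
  5 → (10, 'bddafda')
  6 → (6, 'cfgfbddafda')
  7 → (15, 'da')
  8 → (12, 'dafda')
  9 → (11, 'ddafda')
  10 → (3, 'ebacfgfbddafda')
  11 → (2, 'eebacfgfbddafda')
  12 → (0, 'faeebacfgfbddafda')
  13 → (9, 'fbddafda')
  14 → (14, 'fda')
  15 → (7, 'fgfbddafda')
  16 → (8, 'gfbddafda')

SA = [16, 5, 1, 13, 4, 10, 6, 15, 12, 11, 3, 2, 0, 9, 14, 7, 8]
[i] adj suffixes → lcp
  [1] 16/5 → 1 ('a')
  [2] 5/1 → 1 ('a')
  [3] 1/13 → 1 ('a')
  [4] 13/4 → 0 ('')
  [5] 4/10 → 1 ('b')
  [6] 10/6 → 0 ('')
  [7] 6/15 → 0 ('')
  [8] 15/12 → 2 ('da')
  [9] 12/11 → 1 ('d')
  [10] 11/3 → 0 ('')
  [11] 3/2 → 1 ('e')
  [12] 2/0 → 0 ('')
  [13] 0/9 → 1 ('f')
  [14] 9/14 → 1 ('f')
  [15] 14/7 → 1 ('f')
  [16] 7/8 → 0 ('')

n(n+1)/2 = 17·18/2 = 153
Σ LCP = 0 + 1 + 1 + 1 + 0 + 1 + 0 + 0 + 2 + 1 + 0 + 1 + 0 + 1 + 1 + 1 + 0 = 11
distinct = 153 − 11 = 142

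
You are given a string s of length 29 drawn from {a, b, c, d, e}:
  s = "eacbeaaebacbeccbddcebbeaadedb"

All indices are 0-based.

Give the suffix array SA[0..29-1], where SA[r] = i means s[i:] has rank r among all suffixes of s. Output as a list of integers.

sorted suffixes:
  #0 SA[0]=23  'aadedb'
  #1 SA[1]=5  'aaebacbeccbddcebbeaadedb'
  #2 SA[2]=1  'acbeaaebacbeccbddcebbeaadedb'
  #3 SA[3]=9  'acbeccbddcebbeaadedb'
  #4 SA[4]=24  'adedb'
  #5 SA[5]=6  'aebacbeccbddcebbeaadedb'
  #6 SA[6]=28  'b'
  #7 SA[7]=8  'bacbeccbddcebbeaadedb'
  #8 SA[8]=20  'bbeaadedb'
  #9 SA[9]=15  'bddcebbeaadedb'
  #10 SA[10]=21  'beaadedb'
  #11 SA[11]=3  'beaaebacbeccbddcebbeaadedb'
  #12 SA[12]=11  'beccbddcebbeaadedb'
  #13 SA[13]=14  'cbddcebbeaadedb'
  #14 SA[14]=2  'cbeaaebacbeccbddcebbeaadedb'
  #15 SA[15]=10  'cbeccbddcebbeaadedb'
  #16 SA[16]=13  'ccbddcebbeaadedb'
  #17 SA[17]=18  'cebbeaadedb'
  #18 SA[18]=27  'db'
  #19 SA[19]=17  'dcebbeaadedb'
  #20 SA[20]=16  'ddcebbeaadedb'
  #21 SA[21]=25  'dedb'
  #22 SA[22]=22  'eaadedb'
  #23 SA[23]=4  'eaaebacbeccbddcebbeaadedb'
  #24 SA[24]=0  'eacbeaaebacbeccbddcebbeaadedb'
  #25 SA[25]=7  'ebacbeccbddcebbeaadedb'
  #26 SA[26]=19  'ebbeaadedb'
  #27 SA[27]=12  'eccbddcebbeaadedb'
  #28 SA[28]=26  'edb'

[23, 5, 1, 9, 24, 6, 28, 8, 20, 15, 21, 3, 11, 14, 2, 10, 13, 18, 27, 17, 16, 25, 22, 4, 0, 7, 19, 12, 26]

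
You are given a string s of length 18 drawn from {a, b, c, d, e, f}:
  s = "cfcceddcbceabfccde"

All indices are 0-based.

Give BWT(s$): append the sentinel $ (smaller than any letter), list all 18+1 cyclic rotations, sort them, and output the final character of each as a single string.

eecadffcbc$decdccbc

rank  rotation             last
    0  $cfcceddcbceabfccde  e
    1  abfccde$cfcceddcbce  e
    2  bceabfccde$cfcceddc  c
    3  bfccde$cfcceddcbcea  a
    4  cbceabfccde$cfccedd  d
    5  ccde$cfcceddcbceabf  f
    6  cceddcbceabfccde$cf  f
    7  cde$cfcceddcbceabfc  c
    8  ceabfccde$cfcceddcb  b
    9  ceddcbceabfccde$cfc  c
   10  cfcceddcbceabfccde$  $
   11  dcbceabfccde$cfcced  d
   12  ddcbceabfccde$cfcce  e
   13  de$cfcceddcbceabfcc  c
   14  e$cfcceddcbceabfccd  d
   15  eabfccde$cfcceddcbc  c
   16  eddcbceabfccde$cfcc  c
   17  fccde$cfcceddcbceab  b
   18  fcceddcbceabfccde$c  c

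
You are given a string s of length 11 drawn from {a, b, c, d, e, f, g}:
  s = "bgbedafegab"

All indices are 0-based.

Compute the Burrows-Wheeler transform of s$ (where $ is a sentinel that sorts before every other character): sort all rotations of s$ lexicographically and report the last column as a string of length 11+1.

bgdag$ebfaeb

rank  rotation      last
    0  $bgbedafegab  b
    1  ab$bgbedafeg  g
    2  afegab$bgbed  d
    3  b$bgbedafega  a
    4  bedafegab$bg  g
    5  bgbedafegab$  $
    6  dafegab$bgbe  e
    7  edafegab$bgb  b
    8  egab$bgbedaf  f
    9  fegab$bgbeda  a
   10  gab$bgbedafe  e
   11  gbedafegab$b  b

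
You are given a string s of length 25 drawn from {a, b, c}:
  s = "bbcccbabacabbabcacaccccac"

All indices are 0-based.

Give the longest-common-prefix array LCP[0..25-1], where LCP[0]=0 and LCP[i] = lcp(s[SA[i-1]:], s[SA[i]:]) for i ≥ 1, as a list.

rank→(start, suffix):
  0 → (6, 'abacabbabcacaccccac')
  1 → (10, 'abbabcacaccccac')
  2 → (13, 'abcacaccccac')
  3 → (23, 'ac')
  4 → (8, 'acabbabcacaccccac')
  5 → (16, 'acaccccac')
  6 → (18, 'accccac')
  7 → (5, 'babacabbabcacaccccac')
  8 → (12, 'babcacaccccac')
  9 → (7, 'bacabbabcacaccccac')
  10 → (11, 'bbabcacaccccac')
  11 → (0, 'bbcccbabacabbabcacaccccac')
  12 → (14, 'bcacaccccac')
  13 → (1, 'bcccbabacabbabcacaccccac')
  14 → (24, 'c')
  15 → (9, 'cabbabcacaccccac')
  16 → (22, 'cac')
  17 → (15, 'cacaccccac')
  18 → (17, 'caccccac')
  19 → (4, 'cbabacabbabcacaccccac')
  20 → (21, 'ccac')
  21 → (3, 'ccbabacabbabcacaccccac')
  22 → (20, 'cccac')
  23 → (2, 'cccbabacabbabcacaccccac')
  24 → (19, 'ccccac')

SA = [6, 10, 13, 23, 8, 16, 18, 5, 12, 7, 11, 0, 14, 1, 24, 9, 22, 15, 17, 4, 21, 3, 20, 2, 19]
[i] adj suffixes → lcp
  [1] 6/10 → 2 ('ab')
  [2] 10/13 → 2 ('ab')
  [3] 13/23 → 1 ('a')
  [4] 23/8 → 2 ('ac')
  [5] 8/16 → 3 ('aca')
  [6] 16/18 → 2 ('ac')
  [7] 18/5 → 0 ('')
  [8] 5/12 → 3 ('bab')
  [9] 12/7 → 2 ('ba')
  [10] 7/11 → 1 ('b')
  [11] 11/0 → 2 ('bb')
  [12] 0/14 → 1 ('b')
  [13] 14/1 → 2 ('bc')
  [14] 1/24 → 0 ('')
  [15] 24/9 → 1 ('c')
  [16] 9/22 → 2 ('ca')
  [17] 22/15 → 3 ('cac')
  [18] 15/17 → 3 ('cac')
  [19] 17/4 → 1 ('c')
  [20] 4/21 → 1 ('c')
  [21] 21/3 → 2 ('cc')
  [22] 3/20 → 2 ('cc')
  [23] 20/2 → 3 ('ccc')
  [24] 2/19 → 3 ('ccc')

[0, 2, 2, 1, 2, 3, 2, 0, 3, 2, 1, 2, 1, 2, 0, 1, 2, 3, 3, 1, 1, 2, 2, 3, 3]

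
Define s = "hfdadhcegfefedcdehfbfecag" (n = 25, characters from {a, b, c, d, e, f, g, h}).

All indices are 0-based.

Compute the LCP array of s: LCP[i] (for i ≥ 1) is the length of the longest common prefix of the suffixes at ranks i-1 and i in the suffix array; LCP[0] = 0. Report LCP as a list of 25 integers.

rank | idx | suffix
   0 |   3 | adhcegfefedcdehfbfecag
   1 |  23 | ag
   2 |  19 | bfecag
   3 |  22 | cag
   4 |  14 | cdehfbfecag
   5 |   6 | cegfefedcdehfbfecag
   6 |   2 | dadhcegfefedcdehfbfecag
   7 |  13 | dcdehfbfecag
   8 |  15 | dehfbfecag
   9 |   4 | dhcegfefedcdehfbfecag
  10 |  21 | ecag
  11 |  12 | edcdehfbfecag
  12 |  10 | efedcdehfbfecag
  13 |   7 | egfefedcdehfbfecag
  14 |  16 | ehfbfecag
  15 |  18 | fbfecag
  16 |   1 | fdadhcegfefedcdehfbfecag
  17 |  20 | fecag
  18 |  11 | fedcdehfbfecag
  19 |   9 | fefedcdehfbfecag
  20 |  24 | g
  21 |   8 | gfefedcdehfbfecag
  22 |   5 | hcegfefedcdehfbfecag
  23 |  17 | hfbfecag
  24 |   0 | hfdadhcegfefedcdehfbfecag

SA = [3, 23, 19, 22, 14, 6, 2, 13, 15, 4, 21, 12, 10, 7, 16, 18, 1, 20, 11, 9, 24, 8, 5, 17, 0]
i: (SA[i-1],SA[i]) lcp shared
  1: (3,23) 1 'a'
  2: (23,19) 0 ''
  3: (19,22) 0 ''
  4: (22,14) 1 'c'
  5: (14,6) 1 'c'
  6: (6,2) 0 ''
  7: (2,13) 1 'd'
  8: (13,15) 1 'd'
  9: (15,4) 1 'd'
  10: (4,21) 0 ''
  11: (21,12) 1 'e'
  12: (12,10) 1 'e'
  13: (10,7) 1 'e'
  14: (7,16) 1 'e'
  15: (16,18) 0 ''
  16: (18,1) 1 'f'
  17: (1,20) 1 'f'
  18: (20,11) 2 'fe'
  19: (11,9) 2 'fe'
  20: (9,24) 0 ''
  21: (24,8) 1 'g'
  22: (8,5) 0 ''
  23: (5,17) 1 'h'
  24: (17,0) 2 'hf'

[0, 1, 0, 0, 1, 1, 0, 1, 1, 1, 0, 1, 1, 1, 1, 0, 1, 1, 2, 2, 0, 1, 0, 1, 2]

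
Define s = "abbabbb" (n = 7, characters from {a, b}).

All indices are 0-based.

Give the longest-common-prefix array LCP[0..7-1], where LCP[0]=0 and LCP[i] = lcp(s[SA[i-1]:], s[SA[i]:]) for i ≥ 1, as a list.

[0, 3, 0, 1, 1, 2, 2]

rank→(start, suffix):
  0 → (0, 'abbabbb')
  1 → (3, 'abbb')
  2 → (6, 'b')
  3 → (2, 'babbb')
  4 → (5, 'bb')
  5 → (1, 'bbabbb')
  6 → (4, 'bbb')

SA = [0, 3, 6, 2, 5, 1, 4]
rank  pair      lcp
   1  s[0:],s[3:]  3  'abb'
   2  s[3:],s[6:]  0  ''
   3  s[6:],s[2:]  1  'b'
   4  s[2:],s[5:]  1  'b'
   5  s[5:],s[1:]  2  'bb'
   6  s[1:],s[4:]  2  'bb'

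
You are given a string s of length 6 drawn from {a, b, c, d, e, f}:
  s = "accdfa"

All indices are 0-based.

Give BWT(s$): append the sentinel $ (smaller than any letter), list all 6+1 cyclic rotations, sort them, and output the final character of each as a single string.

rank  rotation last
    0  $accdfa  a
    1  a$accdf  f
    2  accdfa$  $
    3  ccdfa$a  a
    4  cdfa$ac  c
    5  dfa$acc  c
    6  fa$accd  d

af$accd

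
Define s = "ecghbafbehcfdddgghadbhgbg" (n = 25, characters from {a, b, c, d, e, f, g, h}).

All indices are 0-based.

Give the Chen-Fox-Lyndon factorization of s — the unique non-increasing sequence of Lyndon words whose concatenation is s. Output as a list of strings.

["e", "cgh", "b", "afbehcfdddggh", "adbhgbg"]

emit factor 1: 'e' (i=0, period=1)
emit factor 2: 'cgh' (i=1, period=3)
emit factor 3: 'b' (i=4, period=1)
emit factor 4: 'afbehcfdddggh' (i=5, period=13)
emit factor 5: 'adbhgbg' (i=18, period=7)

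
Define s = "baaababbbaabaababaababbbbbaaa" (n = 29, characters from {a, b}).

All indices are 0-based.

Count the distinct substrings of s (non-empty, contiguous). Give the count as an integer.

337

rank | idx | suffix
   0 |  28 | a
   1 |  27 | aa
   2 |  26 | aaa
   3 |   1 | aaababbbaabaababaababbbbbaaa
   4 |   9 | aabaababaababbbbbaaa
   5 |  12 | aababaababbbbbaaa
   6 |   2 | aababbbaabaababaababbbbbaaa
   7 |  17 | aababbbbbaaa
   8 |  10 | abaababaababbbbbaaa
   9 |  15 | abaababbbbbaaa
  10 |  13 | ababaababbbbbaaa
  11 |   3 | ababbbaabaababaababbbbbaaa
  12 |  18 | ababbbbbaaa
  13 |   5 | abbbaabaababaababbbbbaaa
  14 |  20 | abbbbbaaa
  15 |  25 | baaa
  16 |   0 | baaababbbaabaababaababbbbbaaa
  17 |   8 | baabaababaababbbbbaaa
  18 |  11 | baababaababbbbbaaa
  19 |  16 | baababbbbbaaa
  20 |  14 | babaababbbbbaaa
  21 |   4 | babbbaabaababaababbbbbaaa
  22 |  19 | babbbbbaaa
  23 |  24 | bbaaa
  24 |   7 | bbaabaababaababbbbbaaa
  25 |  23 | bbbaaa
  26 |   6 | bbbaabaababaababbbbbaaa
  27 |  22 | bbbbaaa
  28 |  21 | bbbbbaaa

SA = [28, 27, 26, 1, 9, 12, 2, 17, 10, 15, 13, 3, 18, 5, 20, 25, 0, 8, 11, 16, 14, 4, 19, 24, 7, 23, 6, 22, 21]
i: (SA[i-1],SA[i]) lcp shared
  1: (28,27) 1 'a'
  2: (27,26) 2 'aa'
  3: (26,1) 3 'aaa'
  4: (1,9) 2 'aa'
  5: (9,12) 4 'aaba'
  6: (12,2) 5 'aabab'
  7: (2,17) 7 'aababbb'
  8: (17,10) 1 'a'
  9: (10,15) 7 'abaabab'
  10: (15,13) 3 'aba'
  11: (13,3) 4 'abab'
  12: (3,18) 6 'ababbb'
  13: (18,5) 2 'ab'
  14: (5,20) 4 'abbb'
  15: (20,25) 0 ''
  16: (25,0) 4 'baaa'
  17: (0,8) 3 'baa'
  18: (8,11) 5 'baaba'
  19: (11,16) 6 'baabab'
  20: (16,14) 2 'ba'
  21: (14,4) 3 'bab'
  22: (4,19) 5 'babbb'
  23: (19,24) 1 'b'
  24: (24,7) 4 'bbaa'
  25: (7,23) 2 'bb'
  26: (23,6) 5 'bbbaa'
  27: (6,22) 3 'bbb'
  28: (22,21) 4 'bbbb'

n(n+1)/2 = 29·30/2 = 435
Σ LCP = 0 + 1 + 2 + 3 + 2 + 4 + 5 + 7 + 1 + 7 + 3 + 4 + 6 + 2 + 4 + 0 + 4 + 3 + 5 + 6 + 2 + 3 + 5 + 1 + 4 + 2 + 5 + 3 + 4 = 98
distinct = 435 − 98 = 337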